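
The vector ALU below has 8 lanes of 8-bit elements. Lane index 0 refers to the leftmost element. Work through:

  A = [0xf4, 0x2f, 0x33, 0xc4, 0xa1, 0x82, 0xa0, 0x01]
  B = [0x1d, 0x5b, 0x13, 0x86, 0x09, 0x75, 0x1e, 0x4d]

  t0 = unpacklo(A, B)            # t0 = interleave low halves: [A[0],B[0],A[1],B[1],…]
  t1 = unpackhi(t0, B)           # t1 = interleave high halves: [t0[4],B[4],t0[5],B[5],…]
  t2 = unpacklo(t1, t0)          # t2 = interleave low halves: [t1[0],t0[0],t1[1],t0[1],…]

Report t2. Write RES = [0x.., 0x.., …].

RES = [ 0x33  0xf4  0x09  0x1d  0x13  0x2f  0x75  0x5b ]

  t0: f4 1d 2f 5b 33 13 c4 86
  t1: 33 09 13 75 c4 1e 86 4d
  t2: 33 f4 09 1d 13 2f 75 5b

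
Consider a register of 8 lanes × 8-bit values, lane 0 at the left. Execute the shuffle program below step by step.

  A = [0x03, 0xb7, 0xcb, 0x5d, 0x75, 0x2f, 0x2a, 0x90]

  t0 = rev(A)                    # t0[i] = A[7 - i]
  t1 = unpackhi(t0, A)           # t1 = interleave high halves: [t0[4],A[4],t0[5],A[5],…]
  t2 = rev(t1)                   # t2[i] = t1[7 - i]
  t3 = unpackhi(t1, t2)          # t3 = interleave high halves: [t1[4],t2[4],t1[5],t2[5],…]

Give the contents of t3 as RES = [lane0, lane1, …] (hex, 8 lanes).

  t0: 90 2a 2f 75 5d cb b7 03
  t1: 5d 75 cb 2f b7 2a 03 90
  t2: 90 03 2a b7 2f cb 75 5d
  t3: b7 2f 2a cb 03 75 90 5d

RES = [0xb7, 0x2f, 0x2a, 0xcb, 0x03, 0x75, 0x90, 0x5d]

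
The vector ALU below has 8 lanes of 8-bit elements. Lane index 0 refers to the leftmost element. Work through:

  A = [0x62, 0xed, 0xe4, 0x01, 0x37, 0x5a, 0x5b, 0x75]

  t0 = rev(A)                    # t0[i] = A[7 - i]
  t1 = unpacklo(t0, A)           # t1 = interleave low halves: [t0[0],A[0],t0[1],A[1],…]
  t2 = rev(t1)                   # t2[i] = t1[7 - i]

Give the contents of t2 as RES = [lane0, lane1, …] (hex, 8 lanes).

→ t0 |75|5b|5a|37|01|e4|ed|62|
→ t1 |75|62|5b|ed|5a|e4|37|01|
→ t2 |01|37|e4|5a|ed|5b|62|75|

RES = [0x01, 0x37, 0xe4, 0x5a, 0xed, 0x5b, 0x62, 0x75]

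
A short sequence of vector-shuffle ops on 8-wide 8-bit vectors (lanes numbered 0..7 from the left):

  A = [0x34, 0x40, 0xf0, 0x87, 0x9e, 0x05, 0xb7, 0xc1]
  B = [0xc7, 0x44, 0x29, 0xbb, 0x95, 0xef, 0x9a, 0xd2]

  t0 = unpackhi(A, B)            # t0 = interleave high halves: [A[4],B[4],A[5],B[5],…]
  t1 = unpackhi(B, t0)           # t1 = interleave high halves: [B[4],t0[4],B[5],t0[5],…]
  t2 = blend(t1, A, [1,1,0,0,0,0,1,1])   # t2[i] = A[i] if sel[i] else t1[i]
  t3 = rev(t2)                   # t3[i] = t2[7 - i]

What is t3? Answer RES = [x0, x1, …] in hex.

RES = [ 0xc1  0xb7  0xc1  0x9a  0x9a  0xef  0x40  0x34 ]

  t0: 9e 95 05 ef b7 9a c1 d2
  t1: 95 b7 ef 9a 9a c1 d2 d2
  t2: 34 40 ef 9a 9a c1 b7 c1
  t3: c1 b7 c1 9a 9a ef 40 34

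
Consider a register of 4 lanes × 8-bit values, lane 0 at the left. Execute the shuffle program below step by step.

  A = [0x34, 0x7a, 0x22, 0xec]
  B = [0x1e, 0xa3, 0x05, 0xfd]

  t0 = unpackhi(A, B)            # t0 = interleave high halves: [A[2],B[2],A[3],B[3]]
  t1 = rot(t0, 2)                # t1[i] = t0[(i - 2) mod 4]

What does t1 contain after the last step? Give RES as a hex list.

t0 = [0x22, 0x05, 0xec, 0xfd]
t1 = [0xec, 0xfd, 0x22, 0x05]

RES = [ 0xec  0xfd  0x22  0x05 ]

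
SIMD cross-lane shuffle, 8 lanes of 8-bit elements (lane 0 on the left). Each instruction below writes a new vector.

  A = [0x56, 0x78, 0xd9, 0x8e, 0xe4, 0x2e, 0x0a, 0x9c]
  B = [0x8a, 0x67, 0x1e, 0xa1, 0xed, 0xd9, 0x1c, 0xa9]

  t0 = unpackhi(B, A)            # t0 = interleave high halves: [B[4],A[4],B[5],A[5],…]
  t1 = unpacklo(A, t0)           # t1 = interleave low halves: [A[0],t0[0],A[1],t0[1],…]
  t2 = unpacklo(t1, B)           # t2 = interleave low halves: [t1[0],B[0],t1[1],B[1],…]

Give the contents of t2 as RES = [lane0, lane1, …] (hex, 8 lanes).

RES = [0x56, 0x8a, 0xed, 0x67, 0x78, 0x1e, 0xe4, 0xa1]

→ t0 |ed|e4|d9|2e|1c|0a|a9|9c|
→ t1 |56|ed|78|e4|d9|d9|8e|2e|
→ t2 |56|8a|ed|67|78|1e|e4|a1|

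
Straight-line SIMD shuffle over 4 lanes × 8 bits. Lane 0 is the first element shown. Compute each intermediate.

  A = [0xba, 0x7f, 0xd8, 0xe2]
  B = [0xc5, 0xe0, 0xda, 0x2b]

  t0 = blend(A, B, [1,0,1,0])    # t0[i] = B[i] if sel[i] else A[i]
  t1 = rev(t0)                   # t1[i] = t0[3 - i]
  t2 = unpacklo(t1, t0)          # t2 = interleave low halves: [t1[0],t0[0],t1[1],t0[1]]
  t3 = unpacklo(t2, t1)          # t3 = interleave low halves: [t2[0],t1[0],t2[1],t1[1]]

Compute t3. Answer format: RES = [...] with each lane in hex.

→ t0 |c5|7f|da|e2|
→ t1 |e2|da|7f|c5|
→ t2 |e2|c5|da|7f|
→ t3 |e2|e2|c5|da|

RES = [0xe2, 0xe2, 0xc5, 0xda]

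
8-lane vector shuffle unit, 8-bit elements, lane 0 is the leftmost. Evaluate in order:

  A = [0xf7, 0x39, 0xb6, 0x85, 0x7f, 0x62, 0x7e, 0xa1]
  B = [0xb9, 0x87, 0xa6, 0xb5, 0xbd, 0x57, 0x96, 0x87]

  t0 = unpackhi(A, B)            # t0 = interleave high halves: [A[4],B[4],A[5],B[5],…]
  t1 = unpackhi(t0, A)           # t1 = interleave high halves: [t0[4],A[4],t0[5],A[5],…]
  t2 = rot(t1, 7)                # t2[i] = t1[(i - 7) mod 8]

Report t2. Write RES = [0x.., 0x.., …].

→ t0 |7f|bd|62|57|7e|96|a1|87|
→ t1 |7e|7f|96|62|a1|7e|87|a1|
→ t2 |7f|96|62|a1|7e|87|a1|7e|

RES = [ 0x7f  0x96  0x62  0xa1  0x7e  0x87  0xa1  0x7e ]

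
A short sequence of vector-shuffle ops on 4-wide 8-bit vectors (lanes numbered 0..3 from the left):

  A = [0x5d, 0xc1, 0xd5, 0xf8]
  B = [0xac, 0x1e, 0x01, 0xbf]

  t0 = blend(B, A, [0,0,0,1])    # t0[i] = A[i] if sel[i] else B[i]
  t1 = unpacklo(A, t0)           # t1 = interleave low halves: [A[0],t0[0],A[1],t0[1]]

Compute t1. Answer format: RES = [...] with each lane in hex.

→ t0 |ac|1e|01|f8|
→ t1 |5d|ac|c1|1e|

RES = [ 0x5d  0xac  0xc1  0x1e ]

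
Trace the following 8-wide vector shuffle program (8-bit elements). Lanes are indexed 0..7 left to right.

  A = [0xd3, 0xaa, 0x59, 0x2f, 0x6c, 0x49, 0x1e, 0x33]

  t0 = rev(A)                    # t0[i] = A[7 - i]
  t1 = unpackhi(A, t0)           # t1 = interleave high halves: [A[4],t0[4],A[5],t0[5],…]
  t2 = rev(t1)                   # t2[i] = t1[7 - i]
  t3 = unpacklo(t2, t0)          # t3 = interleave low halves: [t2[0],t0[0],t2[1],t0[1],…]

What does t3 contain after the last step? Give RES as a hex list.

  t0: 33 1e 49 6c 2f 59 aa d3
  t1: 6c 2f 49 59 1e aa 33 d3
  t2: d3 33 aa 1e 59 49 2f 6c
  t3: d3 33 33 1e aa 49 1e 6c

RES = [0xd3, 0x33, 0x33, 0x1e, 0xaa, 0x49, 0x1e, 0x6c]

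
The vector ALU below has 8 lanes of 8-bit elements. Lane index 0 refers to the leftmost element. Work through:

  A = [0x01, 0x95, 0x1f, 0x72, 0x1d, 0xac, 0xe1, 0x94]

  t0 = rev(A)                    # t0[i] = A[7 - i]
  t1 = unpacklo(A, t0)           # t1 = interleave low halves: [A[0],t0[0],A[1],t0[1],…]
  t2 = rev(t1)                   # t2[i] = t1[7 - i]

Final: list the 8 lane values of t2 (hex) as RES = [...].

RES = [0x1d, 0x72, 0xac, 0x1f, 0xe1, 0x95, 0x94, 0x01]

t0 = [0x94, 0xe1, 0xac, 0x1d, 0x72, 0x1f, 0x95, 0x01]
t1 = [0x01, 0x94, 0x95, 0xe1, 0x1f, 0xac, 0x72, 0x1d]
t2 = [0x1d, 0x72, 0xac, 0x1f, 0xe1, 0x95, 0x94, 0x01]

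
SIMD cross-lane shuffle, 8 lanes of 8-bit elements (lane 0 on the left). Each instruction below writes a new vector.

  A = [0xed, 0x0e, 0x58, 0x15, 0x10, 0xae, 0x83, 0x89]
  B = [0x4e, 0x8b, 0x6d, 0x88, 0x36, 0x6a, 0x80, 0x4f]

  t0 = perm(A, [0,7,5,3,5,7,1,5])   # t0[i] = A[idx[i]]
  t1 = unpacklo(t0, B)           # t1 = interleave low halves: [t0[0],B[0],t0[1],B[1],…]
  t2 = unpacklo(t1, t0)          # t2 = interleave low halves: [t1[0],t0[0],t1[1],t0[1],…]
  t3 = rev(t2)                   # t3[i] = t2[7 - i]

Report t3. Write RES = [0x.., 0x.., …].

  t0: ed 89 ae 15 ae 89 0e ae
  t1: ed 4e 89 8b ae 6d 15 88
  t2: ed ed 4e 89 89 ae 8b 15
  t3: 15 8b ae 89 89 4e ed ed

RES = [ 0x15  0x8b  0xae  0x89  0x89  0x4e  0xed  0xed ]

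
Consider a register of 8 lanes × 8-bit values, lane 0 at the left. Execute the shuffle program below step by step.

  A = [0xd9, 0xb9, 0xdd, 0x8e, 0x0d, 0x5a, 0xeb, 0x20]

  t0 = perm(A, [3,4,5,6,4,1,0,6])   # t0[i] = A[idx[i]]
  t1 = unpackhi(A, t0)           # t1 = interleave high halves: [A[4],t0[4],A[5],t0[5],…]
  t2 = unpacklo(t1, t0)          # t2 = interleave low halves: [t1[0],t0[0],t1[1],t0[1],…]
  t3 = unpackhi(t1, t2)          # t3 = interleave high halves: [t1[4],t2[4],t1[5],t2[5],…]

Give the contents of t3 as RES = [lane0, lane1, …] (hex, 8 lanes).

RES = [0xeb, 0x5a, 0xd9, 0x5a, 0x20, 0xb9, 0xeb, 0xeb]

  t0: 8e 0d 5a eb 0d b9 d9 eb
  t1: 0d 0d 5a b9 eb d9 20 eb
  t2: 0d 8e 0d 0d 5a 5a b9 eb
  t3: eb 5a d9 5a 20 b9 eb eb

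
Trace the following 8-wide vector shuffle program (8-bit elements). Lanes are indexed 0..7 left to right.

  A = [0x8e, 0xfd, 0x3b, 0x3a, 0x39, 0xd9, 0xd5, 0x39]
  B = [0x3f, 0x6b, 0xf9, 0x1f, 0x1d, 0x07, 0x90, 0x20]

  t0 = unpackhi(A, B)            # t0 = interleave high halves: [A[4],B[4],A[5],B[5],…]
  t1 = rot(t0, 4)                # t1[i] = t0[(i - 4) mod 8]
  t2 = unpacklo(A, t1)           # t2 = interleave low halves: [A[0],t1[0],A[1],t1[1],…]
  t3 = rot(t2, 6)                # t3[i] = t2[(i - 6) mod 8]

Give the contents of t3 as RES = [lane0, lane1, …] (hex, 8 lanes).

t0 = [0x39, 0x1d, 0xd9, 0x07, 0xd5, 0x90, 0x39, 0x20]
t1 = [0xd5, 0x90, 0x39, 0x20, 0x39, 0x1d, 0xd9, 0x07]
t2 = [0x8e, 0xd5, 0xfd, 0x90, 0x3b, 0x39, 0x3a, 0x20]
t3 = [0xfd, 0x90, 0x3b, 0x39, 0x3a, 0x20, 0x8e, 0xd5]

RES = [ 0xfd  0x90  0x3b  0x39  0x3a  0x20  0x8e  0xd5 ]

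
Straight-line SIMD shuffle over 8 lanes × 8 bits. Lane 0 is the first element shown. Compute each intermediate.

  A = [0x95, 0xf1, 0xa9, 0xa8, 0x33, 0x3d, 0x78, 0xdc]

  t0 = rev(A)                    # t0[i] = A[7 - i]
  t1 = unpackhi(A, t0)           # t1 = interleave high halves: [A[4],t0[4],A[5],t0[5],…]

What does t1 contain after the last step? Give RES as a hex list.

  t0: dc 78 3d 33 a8 a9 f1 95
  t1: 33 a8 3d a9 78 f1 dc 95

RES = [0x33, 0xa8, 0x3d, 0xa9, 0x78, 0xf1, 0xdc, 0x95]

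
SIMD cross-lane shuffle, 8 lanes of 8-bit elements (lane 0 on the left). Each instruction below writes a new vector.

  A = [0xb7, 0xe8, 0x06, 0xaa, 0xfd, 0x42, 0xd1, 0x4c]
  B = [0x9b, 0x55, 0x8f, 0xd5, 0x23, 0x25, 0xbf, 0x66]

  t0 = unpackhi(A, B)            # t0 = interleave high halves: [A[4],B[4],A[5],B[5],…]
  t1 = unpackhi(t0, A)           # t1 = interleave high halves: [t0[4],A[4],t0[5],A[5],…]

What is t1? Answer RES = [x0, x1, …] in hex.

  t0: fd 23 42 25 d1 bf 4c 66
  t1: d1 fd bf 42 4c d1 66 4c

RES = [ 0xd1  0xfd  0xbf  0x42  0x4c  0xd1  0x66  0x4c ]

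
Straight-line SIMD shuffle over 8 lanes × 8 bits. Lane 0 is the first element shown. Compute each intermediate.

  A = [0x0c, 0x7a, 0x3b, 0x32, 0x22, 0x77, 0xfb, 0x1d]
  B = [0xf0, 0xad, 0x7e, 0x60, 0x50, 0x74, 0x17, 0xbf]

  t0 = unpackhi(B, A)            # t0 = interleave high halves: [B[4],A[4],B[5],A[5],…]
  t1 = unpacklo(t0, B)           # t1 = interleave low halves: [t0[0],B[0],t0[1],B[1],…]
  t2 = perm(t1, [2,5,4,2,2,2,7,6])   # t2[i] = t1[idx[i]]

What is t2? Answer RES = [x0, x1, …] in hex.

t0 = [0x50, 0x22, 0x74, 0x77, 0x17, 0xfb, 0xbf, 0x1d]
t1 = [0x50, 0xf0, 0x22, 0xad, 0x74, 0x7e, 0x77, 0x60]
t2 = [0x22, 0x7e, 0x74, 0x22, 0x22, 0x22, 0x60, 0x77]

RES = [0x22, 0x7e, 0x74, 0x22, 0x22, 0x22, 0x60, 0x77]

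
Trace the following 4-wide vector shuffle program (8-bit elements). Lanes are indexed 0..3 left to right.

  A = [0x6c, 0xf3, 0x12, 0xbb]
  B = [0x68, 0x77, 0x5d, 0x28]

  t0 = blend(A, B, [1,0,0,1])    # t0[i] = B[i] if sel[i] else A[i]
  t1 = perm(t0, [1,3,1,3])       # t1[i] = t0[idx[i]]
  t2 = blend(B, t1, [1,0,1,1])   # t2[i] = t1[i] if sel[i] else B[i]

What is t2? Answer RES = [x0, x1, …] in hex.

t0 = [0x68, 0xf3, 0x12, 0x28]
t1 = [0xf3, 0x28, 0xf3, 0x28]
t2 = [0xf3, 0x77, 0xf3, 0x28]

RES = [0xf3, 0x77, 0xf3, 0x28]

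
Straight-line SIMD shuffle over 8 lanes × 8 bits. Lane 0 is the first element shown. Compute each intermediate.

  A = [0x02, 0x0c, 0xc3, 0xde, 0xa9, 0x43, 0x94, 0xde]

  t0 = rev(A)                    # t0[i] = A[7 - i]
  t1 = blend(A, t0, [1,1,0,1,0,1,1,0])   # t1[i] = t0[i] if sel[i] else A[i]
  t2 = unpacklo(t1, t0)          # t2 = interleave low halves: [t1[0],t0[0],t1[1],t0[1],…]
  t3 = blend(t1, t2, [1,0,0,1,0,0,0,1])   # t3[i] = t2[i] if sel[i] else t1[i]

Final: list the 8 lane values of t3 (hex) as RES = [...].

→ t0 |de|94|43|a9|de|c3|0c|02|
→ t1 |de|94|c3|a9|a9|c3|0c|de|
→ t2 |de|de|94|94|c3|43|a9|a9|
→ t3 |de|94|c3|94|a9|c3|0c|a9|

RES = [ 0xde  0x94  0xc3  0x94  0xa9  0xc3  0x0c  0xa9 ]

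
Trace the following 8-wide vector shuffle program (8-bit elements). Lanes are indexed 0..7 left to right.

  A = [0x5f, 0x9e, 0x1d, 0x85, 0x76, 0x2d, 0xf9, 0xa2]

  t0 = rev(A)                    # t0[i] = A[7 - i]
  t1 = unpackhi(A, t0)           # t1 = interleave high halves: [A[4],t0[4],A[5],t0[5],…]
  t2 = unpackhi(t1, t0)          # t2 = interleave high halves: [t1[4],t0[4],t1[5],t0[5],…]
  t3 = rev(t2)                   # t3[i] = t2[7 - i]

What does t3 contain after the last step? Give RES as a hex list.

  t0: a2 f9 2d 76 85 1d 9e 5f
  t1: 76 85 2d 1d f9 9e a2 5f
  t2: f9 85 9e 1d a2 9e 5f 5f
  t3: 5f 5f 9e a2 1d 9e 85 f9

RES = [0x5f, 0x5f, 0x9e, 0xa2, 0x1d, 0x9e, 0x85, 0xf9]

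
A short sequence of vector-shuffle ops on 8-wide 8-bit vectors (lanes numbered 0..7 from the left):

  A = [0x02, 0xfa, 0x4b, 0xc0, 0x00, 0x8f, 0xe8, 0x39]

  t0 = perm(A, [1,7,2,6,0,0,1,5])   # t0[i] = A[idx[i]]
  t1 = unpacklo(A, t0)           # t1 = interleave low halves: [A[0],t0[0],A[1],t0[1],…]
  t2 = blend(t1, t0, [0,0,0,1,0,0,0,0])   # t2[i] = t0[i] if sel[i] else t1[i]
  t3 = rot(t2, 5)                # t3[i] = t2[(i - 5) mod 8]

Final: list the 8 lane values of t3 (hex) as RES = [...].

RES = [0xe8, 0x4b, 0x4b, 0xc0, 0xe8, 0x02, 0xfa, 0xfa]

t0 = [0xfa, 0x39, 0x4b, 0xe8, 0x02, 0x02, 0xfa, 0x8f]
t1 = [0x02, 0xfa, 0xfa, 0x39, 0x4b, 0x4b, 0xc0, 0xe8]
t2 = [0x02, 0xfa, 0xfa, 0xe8, 0x4b, 0x4b, 0xc0, 0xe8]
t3 = [0xe8, 0x4b, 0x4b, 0xc0, 0xe8, 0x02, 0xfa, 0xfa]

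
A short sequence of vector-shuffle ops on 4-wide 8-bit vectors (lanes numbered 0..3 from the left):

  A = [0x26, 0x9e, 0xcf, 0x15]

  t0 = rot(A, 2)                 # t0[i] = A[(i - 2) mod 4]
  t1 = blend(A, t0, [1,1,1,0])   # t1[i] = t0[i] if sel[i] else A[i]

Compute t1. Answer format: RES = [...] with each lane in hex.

RES = [0xcf, 0x15, 0x26, 0x15]

  t0: cf 15 26 9e
  t1: cf 15 26 15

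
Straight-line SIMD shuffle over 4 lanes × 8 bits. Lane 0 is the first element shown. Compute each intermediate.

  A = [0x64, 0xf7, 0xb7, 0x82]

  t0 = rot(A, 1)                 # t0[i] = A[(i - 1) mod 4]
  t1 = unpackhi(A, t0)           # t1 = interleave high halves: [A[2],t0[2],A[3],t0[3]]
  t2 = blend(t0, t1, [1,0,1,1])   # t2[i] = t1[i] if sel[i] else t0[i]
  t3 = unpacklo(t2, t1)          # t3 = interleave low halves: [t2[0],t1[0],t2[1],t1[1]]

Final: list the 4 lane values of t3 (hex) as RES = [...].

→ t0 |82|64|f7|b7|
→ t1 |b7|f7|82|b7|
→ t2 |b7|64|82|b7|
→ t3 |b7|b7|64|f7|

RES = [0xb7, 0xb7, 0x64, 0xf7]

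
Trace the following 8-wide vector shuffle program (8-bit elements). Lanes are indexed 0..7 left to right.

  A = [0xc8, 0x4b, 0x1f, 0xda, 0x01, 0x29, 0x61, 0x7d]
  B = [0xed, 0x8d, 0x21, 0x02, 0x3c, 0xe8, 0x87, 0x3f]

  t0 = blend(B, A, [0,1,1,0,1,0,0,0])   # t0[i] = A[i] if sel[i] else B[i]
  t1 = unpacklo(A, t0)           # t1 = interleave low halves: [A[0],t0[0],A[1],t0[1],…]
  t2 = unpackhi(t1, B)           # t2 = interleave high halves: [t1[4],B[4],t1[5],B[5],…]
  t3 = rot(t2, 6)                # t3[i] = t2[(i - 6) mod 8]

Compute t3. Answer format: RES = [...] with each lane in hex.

RES = [0x1f, 0xe8, 0xda, 0x87, 0x02, 0x3f, 0x1f, 0x3c]

→ t0 |ed|4b|1f|02|01|e8|87|3f|
→ t1 |c8|ed|4b|4b|1f|1f|da|02|
→ t2 |1f|3c|1f|e8|da|87|02|3f|
→ t3 |1f|e8|da|87|02|3f|1f|3c|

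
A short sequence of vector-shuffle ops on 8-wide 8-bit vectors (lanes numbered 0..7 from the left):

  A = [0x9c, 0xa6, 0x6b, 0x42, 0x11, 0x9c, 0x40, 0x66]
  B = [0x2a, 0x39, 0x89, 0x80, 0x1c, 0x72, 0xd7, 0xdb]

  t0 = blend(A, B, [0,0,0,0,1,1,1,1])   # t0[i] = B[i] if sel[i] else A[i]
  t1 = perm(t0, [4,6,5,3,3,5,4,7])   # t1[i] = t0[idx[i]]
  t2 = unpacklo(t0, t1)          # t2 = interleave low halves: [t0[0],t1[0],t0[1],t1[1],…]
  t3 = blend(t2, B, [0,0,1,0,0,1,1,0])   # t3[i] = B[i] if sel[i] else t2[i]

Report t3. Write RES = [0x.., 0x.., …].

  t0: 9c a6 6b 42 1c 72 d7 db
  t1: 1c d7 72 42 42 72 1c db
  t2: 9c 1c a6 d7 6b 72 42 42
  t3: 9c 1c 89 d7 6b 72 d7 42

RES = [0x9c, 0x1c, 0x89, 0xd7, 0x6b, 0x72, 0xd7, 0x42]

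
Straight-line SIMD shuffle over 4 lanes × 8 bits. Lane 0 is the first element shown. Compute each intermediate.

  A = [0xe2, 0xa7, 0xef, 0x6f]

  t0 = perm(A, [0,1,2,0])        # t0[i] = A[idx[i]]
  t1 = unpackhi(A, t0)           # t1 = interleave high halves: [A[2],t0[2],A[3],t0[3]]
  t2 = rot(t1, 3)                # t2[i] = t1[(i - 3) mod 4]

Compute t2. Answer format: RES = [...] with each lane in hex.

  t0: e2 a7 ef e2
  t1: ef ef 6f e2
  t2: ef 6f e2 ef

RES = [ 0xef  0x6f  0xe2  0xef ]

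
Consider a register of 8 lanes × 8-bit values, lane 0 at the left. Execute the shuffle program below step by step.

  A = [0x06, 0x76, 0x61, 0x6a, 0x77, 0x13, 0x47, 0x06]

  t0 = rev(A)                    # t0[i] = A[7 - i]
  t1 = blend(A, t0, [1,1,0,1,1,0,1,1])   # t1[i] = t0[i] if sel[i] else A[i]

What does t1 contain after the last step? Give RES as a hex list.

t0 = [0x06, 0x47, 0x13, 0x77, 0x6a, 0x61, 0x76, 0x06]
t1 = [0x06, 0x47, 0x61, 0x77, 0x6a, 0x13, 0x76, 0x06]

RES = [0x06, 0x47, 0x61, 0x77, 0x6a, 0x13, 0x76, 0x06]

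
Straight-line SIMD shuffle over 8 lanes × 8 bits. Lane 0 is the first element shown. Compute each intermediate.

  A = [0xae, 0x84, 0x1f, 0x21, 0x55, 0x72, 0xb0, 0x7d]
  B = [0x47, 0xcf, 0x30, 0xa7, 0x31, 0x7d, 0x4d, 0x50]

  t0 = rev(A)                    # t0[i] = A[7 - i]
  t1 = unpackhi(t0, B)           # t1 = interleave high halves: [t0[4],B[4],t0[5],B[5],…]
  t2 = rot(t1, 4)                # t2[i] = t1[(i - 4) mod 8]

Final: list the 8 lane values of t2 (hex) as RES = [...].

t0 = [0x7d, 0xb0, 0x72, 0x55, 0x21, 0x1f, 0x84, 0xae]
t1 = [0x21, 0x31, 0x1f, 0x7d, 0x84, 0x4d, 0xae, 0x50]
t2 = [0x84, 0x4d, 0xae, 0x50, 0x21, 0x31, 0x1f, 0x7d]

RES = [0x84, 0x4d, 0xae, 0x50, 0x21, 0x31, 0x1f, 0x7d]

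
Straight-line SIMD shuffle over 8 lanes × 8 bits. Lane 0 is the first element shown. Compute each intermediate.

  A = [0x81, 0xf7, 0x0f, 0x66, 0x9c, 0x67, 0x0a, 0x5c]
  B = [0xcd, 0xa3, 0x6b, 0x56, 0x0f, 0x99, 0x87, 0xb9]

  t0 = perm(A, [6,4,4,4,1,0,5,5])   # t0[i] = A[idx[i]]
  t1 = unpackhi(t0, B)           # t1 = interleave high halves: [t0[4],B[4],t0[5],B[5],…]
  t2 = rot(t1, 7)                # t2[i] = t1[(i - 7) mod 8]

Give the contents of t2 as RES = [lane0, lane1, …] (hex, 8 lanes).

RES = [0x0f, 0x81, 0x99, 0x67, 0x87, 0x67, 0xb9, 0xf7]

  t0: 0a 9c 9c 9c f7 81 67 67
  t1: f7 0f 81 99 67 87 67 b9
  t2: 0f 81 99 67 87 67 b9 f7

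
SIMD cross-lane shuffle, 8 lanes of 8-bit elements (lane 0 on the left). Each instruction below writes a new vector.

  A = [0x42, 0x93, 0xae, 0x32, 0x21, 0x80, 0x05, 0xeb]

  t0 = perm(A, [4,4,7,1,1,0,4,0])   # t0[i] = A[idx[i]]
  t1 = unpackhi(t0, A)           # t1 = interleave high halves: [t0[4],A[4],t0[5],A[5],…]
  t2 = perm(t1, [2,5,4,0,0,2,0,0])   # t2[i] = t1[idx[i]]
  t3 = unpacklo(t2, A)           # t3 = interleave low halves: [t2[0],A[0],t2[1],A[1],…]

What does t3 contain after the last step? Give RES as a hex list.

  t0: 21 21 eb 93 93 42 21 42
  t1: 93 21 42 80 21 05 42 eb
  t2: 42 05 21 93 93 42 93 93
  t3: 42 42 05 93 21 ae 93 32

RES = [ 0x42  0x42  0x05  0x93  0x21  0xae  0x93  0x32 ]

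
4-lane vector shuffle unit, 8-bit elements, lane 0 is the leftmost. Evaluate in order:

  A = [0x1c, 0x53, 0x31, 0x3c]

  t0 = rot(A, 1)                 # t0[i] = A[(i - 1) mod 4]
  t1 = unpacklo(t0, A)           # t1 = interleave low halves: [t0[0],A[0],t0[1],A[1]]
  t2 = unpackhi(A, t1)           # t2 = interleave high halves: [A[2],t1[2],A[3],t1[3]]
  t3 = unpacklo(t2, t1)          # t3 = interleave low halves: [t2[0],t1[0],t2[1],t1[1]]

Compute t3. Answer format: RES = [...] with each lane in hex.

  t0: 3c 1c 53 31
  t1: 3c 1c 1c 53
  t2: 31 1c 3c 53
  t3: 31 3c 1c 1c

RES = [0x31, 0x3c, 0x1c, 0x1c]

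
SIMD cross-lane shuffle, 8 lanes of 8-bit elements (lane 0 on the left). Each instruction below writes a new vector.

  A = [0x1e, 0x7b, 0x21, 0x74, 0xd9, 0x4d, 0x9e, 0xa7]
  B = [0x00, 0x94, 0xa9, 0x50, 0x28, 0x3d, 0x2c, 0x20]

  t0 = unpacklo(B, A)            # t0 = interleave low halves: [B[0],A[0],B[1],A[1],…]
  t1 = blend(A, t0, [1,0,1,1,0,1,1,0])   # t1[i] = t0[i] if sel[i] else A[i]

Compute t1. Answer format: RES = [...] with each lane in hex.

RES = [ 0x00  0x7b  0x94  0x7b  0xd9  0x21  0x50  0xa7 ]

  t0: 00 1e 94 7b a9 21 50 74
  t1: 00 7b 94 7b d9 21 50 a7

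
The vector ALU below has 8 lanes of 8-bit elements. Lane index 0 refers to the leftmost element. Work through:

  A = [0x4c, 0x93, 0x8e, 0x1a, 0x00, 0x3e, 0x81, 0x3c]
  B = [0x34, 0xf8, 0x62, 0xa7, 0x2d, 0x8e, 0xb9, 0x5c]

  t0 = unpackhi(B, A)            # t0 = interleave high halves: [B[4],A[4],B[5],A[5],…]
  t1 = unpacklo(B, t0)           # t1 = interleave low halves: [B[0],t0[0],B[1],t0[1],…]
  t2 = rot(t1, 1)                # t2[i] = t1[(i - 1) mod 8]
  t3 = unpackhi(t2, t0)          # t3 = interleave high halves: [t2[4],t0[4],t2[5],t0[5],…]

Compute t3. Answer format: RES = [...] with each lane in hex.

t0 = [0x2d, 0x00, 0x8e, 0x3e, 0xb9, 0x81, 0x5c, 0x3c]
t1 = [0x34, 0x2d, 0xf8, 0x00, 0x62, 0x8e, 0xa7, 0x3e]
t2 = [0x3e, 0x34, 0x2d, 0xf8, 0x00, 0x62, 0x8e, 0xa7]
t3 = [0x00, 0xb9, 0x62, 0x81, 0x8e, 0x5c, 0xa7, 0x3c]

RES = [ 0x00  0xb9  0x62  0x81  0x8e  0x5c  0xa7  0x3c ]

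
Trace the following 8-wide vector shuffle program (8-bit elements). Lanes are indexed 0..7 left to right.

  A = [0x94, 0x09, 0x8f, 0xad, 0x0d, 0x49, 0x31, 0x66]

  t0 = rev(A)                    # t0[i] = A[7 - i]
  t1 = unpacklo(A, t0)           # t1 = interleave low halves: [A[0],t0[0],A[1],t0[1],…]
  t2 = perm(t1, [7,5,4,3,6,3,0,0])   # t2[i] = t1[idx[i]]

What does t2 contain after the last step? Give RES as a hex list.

RES = [ 0x0d  0x49  0x8f  0x31  0xad  0x31  0x94  0x94 ]

→ t0 |66|31|49|0d|ad|8f|09|94|
→ t1 |94|66|09|31|8f|49|ad|0d|
→ t2 |0d|49|8f|31|ad|31|94|94|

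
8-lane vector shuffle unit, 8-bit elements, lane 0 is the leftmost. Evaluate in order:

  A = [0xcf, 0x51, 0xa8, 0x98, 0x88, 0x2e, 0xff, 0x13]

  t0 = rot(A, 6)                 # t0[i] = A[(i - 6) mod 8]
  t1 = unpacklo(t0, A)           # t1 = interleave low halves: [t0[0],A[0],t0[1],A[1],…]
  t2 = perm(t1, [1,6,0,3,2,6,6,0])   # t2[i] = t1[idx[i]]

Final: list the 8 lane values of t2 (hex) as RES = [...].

RES = [0xcf, 0x2e, 0xa8, 0x51, 0x98, 0x2e, 0x2e, 0xa8]

t0 = [0xa8, 0x98, 0x88, 0x2e, 0xff, 0x13, 0xcf, 0x51]
t1 = [0xa8, 0xcf, 0x98, 0x51, 0x88, 0xa8, 0x2e, 0x98]
t2 = [0xcf, 0x2e, 0xa8, 0x51, 0x98, 0x2e, 0x2e, 0xa8]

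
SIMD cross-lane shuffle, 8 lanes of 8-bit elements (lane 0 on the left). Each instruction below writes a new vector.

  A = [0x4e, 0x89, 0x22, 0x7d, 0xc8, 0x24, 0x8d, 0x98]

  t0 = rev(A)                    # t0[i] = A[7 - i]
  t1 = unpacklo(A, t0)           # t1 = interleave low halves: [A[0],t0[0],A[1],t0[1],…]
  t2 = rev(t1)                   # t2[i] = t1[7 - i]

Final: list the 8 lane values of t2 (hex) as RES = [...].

→ t0 |98|8d|24|c8|7d|22|89|4e|
→ t1 |4e|98|89|8d|22|24|7d|c8|
→ t2 |c8|7d|24|22|8d|89|98|4e|

RES = [0xc8, 0x7d, 0x24, 0x22, 0x8d, 0x89, 0x98, 0x4e]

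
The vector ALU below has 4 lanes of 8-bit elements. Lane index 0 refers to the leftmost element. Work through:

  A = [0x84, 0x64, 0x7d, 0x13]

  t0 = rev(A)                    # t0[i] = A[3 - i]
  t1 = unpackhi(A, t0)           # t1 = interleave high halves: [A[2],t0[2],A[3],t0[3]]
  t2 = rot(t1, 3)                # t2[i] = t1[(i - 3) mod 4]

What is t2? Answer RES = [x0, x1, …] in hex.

  t0: 13 7d 64 84
  t1: 7d 64 13 84
  t2: 64 13 84 7d

RES = [ 0x64  0x13  0x84  0x7d ]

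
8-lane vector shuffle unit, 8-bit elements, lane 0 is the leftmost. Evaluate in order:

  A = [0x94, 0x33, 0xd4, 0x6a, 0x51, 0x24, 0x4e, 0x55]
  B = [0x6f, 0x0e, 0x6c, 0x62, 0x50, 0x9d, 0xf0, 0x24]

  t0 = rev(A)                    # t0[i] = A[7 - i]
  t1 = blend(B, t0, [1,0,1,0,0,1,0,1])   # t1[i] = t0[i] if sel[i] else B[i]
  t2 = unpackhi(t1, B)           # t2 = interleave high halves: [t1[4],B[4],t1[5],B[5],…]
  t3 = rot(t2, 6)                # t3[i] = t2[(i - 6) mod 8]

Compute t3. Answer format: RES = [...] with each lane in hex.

RES = [ 0xd4  0x9d  0xf0  0xf0  0x94  0x24  0x50  0x50 ]

  t0: 55 4e 24 51 6a d4 33 94
  t1: 55 0e 24 62 50 d4 f0 94
  t2: 50 50 d4 9d f0 f0 94 24
  t3: d4 9d f0 f0 94 24 50 50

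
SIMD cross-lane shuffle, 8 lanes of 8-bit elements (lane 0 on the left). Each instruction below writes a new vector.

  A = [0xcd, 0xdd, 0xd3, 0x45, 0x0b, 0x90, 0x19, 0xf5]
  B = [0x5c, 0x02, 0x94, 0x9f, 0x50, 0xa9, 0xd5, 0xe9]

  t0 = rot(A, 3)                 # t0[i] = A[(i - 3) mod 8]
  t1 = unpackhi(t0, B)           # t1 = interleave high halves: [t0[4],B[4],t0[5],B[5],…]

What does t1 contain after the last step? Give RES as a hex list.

  t0: 90 19 f5 cd dd d3 45 0b
  t1: dd 50 d3 a9 45 d5 0b e9

RES = [0xdd, 0x50, 0xd3, 0xa9, 0x45, 0xd5, 0x0b, 0xe9]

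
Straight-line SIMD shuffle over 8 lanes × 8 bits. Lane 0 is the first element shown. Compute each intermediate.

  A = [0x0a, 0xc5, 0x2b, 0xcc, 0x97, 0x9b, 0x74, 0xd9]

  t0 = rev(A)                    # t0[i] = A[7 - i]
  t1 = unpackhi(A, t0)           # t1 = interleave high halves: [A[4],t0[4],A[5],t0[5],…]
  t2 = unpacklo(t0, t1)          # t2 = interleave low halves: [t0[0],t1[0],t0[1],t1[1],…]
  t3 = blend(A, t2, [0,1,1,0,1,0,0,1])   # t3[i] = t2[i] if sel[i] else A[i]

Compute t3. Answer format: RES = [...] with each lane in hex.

  t0: d9 74 9b 97 cc 2b c5 0a
  t1: 97 cc 9b 2b 74 c5 d9 0a
  t2: d9 97 74 cc 9b 9b 97 2b
  t3: 0a 97 74 cc 9b 9b 74 2b

RES = [0x0a, 0x97, 0x74, 0xcc, 0x9b, 0x9b, 0x74, 0x2b]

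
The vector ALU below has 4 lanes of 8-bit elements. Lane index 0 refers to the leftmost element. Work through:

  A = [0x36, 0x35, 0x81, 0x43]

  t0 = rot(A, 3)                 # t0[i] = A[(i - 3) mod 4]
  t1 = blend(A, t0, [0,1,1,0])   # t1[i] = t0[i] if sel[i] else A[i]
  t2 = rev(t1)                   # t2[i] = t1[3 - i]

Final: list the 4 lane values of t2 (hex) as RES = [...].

RES = [ 0x43  0x43  0x81  0x36 ]

t0 = [0x35, 0x81, 0x43, 0x36]
t1 = [0x36, 0x81, 0x43, 0x43]
t2 = [0x43, 0x43, 0x81, 0x36]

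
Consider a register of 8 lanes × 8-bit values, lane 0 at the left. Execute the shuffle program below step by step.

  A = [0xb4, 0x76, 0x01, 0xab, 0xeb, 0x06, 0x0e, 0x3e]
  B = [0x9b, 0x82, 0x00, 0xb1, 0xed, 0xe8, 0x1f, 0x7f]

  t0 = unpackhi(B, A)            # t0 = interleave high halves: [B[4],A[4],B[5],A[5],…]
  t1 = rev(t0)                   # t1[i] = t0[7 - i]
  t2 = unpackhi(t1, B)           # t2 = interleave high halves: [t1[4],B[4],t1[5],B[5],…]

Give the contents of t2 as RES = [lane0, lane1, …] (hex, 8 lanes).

RES = [0x06, 0xed, 0xe8, 0xe8, 0xeb, 0x1f, 0xed, 0x7f]

→ t0 |ed|eb|e8|06|1f|0e|7f|3e|
→ t1 |3e|7f|0e|1f|06|e8|eb|ed|
→ t2 |06|ed|e8|e8|eb|1f|ed|7f|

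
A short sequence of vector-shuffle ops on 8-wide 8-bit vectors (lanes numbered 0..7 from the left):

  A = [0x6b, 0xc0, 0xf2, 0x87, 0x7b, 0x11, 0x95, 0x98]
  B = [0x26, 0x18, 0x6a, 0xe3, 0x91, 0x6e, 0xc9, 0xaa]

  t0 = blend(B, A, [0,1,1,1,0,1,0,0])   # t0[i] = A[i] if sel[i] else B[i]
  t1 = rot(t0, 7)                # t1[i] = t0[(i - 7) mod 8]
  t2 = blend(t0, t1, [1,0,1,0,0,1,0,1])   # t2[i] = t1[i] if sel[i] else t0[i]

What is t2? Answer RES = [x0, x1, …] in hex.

RES = [ 0xc0  0xc0  0x87  0x87  0x91  0xc9  0xc9  0x26 ]

t0 = [0x26, 0xc0, 0xf2, 0x87, 0x91, 0x11, 0xc9, 0xaa]
t1 = [0xc0, 0xf2, 0x87, 0x91, 0x11, 0xc9, 0xaa, 0x26]
t2 = [0xc0, 0xc0, 0x87, 0x87, 0x91, 0xc9, 0xc9, 0x26]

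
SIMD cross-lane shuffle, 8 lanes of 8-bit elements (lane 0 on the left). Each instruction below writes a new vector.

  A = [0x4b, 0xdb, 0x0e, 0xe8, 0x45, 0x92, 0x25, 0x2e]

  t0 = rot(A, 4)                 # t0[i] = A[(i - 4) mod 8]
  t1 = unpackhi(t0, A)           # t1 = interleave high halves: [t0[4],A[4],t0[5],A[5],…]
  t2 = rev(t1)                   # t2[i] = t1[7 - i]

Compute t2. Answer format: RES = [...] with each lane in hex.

→ t0 |45|92|25|2e|4b|db|0e|e8|
→ t1 |4b|45|db|92|0e|25|e8|2e|
→ t2 |2e|e8|25|0e|92|db|45|4b|

RES = [0x2e, 0xe8, 0x25, 0x0e, 0x92, 0xdb, 0x45, 0x4b]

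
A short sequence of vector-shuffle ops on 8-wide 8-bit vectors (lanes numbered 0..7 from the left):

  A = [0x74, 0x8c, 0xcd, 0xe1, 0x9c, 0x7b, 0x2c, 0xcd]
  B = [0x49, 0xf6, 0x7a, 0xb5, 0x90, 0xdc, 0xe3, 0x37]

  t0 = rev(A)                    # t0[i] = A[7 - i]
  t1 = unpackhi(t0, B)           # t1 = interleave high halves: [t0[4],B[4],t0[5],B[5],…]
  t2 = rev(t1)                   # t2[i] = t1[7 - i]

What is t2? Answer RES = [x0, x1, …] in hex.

t0 = [0xcd, 0x2c, 0x7b, 0x9c, 0xe1, 0xcd, 0x8c, 0x74]
t1 = [0xe1, 0x90, 0xcd, 0xdc, 0x8c, 0xe3, 0x74, 0x37]
t2 = [0x37, 0x74, 0xe3, 0x8c, 0xdc, 0xcd, 0x90, 0xe1]

RES = [0x37, 0x74, 0xe3, 0x8c, 0xdc, 0xcd, 0x90, 0xe1]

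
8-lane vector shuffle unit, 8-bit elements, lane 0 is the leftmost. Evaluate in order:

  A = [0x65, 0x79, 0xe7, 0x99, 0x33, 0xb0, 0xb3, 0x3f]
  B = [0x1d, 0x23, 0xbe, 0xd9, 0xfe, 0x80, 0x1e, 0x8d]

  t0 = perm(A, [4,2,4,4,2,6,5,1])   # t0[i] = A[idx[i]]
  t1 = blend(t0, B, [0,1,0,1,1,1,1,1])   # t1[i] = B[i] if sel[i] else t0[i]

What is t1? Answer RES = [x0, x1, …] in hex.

  t0: 33 e7 33 33 e7 b3 b0 79
  t1: 33 23 33 d9 fe 80 1e 8d

RES = [ 0x33  0x23  0x33  0xd9  0xfe  0x80  0x1e  0x8d ]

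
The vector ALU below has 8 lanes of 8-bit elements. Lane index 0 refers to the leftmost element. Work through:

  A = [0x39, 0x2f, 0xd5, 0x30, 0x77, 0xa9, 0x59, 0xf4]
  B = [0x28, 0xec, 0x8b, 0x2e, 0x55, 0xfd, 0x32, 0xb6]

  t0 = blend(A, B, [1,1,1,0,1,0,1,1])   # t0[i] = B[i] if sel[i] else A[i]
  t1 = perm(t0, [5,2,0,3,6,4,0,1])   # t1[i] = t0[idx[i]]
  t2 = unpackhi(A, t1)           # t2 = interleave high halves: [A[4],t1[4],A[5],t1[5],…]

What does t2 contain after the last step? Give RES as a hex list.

  t0: 28 ec 8b 30 55 a9 32 b6
  t1: a9 8b 28 30 32 55 28 ec
  t2: 77 32 a9 55 59 28 f4 ec

RES = [ 0x77  0x32  0xa9  0x55  0x59  0x28  0xf4  0xec ]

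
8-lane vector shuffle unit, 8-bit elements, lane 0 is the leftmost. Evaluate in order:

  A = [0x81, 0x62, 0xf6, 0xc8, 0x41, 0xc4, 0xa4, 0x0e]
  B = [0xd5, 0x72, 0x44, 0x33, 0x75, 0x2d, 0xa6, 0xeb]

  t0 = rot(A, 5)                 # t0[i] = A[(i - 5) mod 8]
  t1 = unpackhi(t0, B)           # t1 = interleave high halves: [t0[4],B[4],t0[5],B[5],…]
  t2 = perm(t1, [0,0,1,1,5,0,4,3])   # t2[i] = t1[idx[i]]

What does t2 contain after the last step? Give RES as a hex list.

t0 = [0xc8, 0x41, 0xc4, 0xa4, 0x0e, 0x81, 0x62, 0xf6]
t1 = [0x0e, 0x75, 0x81, 0x2d, 0x62, 0xa6, 0xf6, 0xeb]
t2 = [0x0e, 0x0e, 0x75, 0x75, 0xa6, 0x0e, 0x62, 0x2d]

RES = [ 0x0e  0x0e  0x75  0x75  0xa6  0x0e  0x62  0x2d ]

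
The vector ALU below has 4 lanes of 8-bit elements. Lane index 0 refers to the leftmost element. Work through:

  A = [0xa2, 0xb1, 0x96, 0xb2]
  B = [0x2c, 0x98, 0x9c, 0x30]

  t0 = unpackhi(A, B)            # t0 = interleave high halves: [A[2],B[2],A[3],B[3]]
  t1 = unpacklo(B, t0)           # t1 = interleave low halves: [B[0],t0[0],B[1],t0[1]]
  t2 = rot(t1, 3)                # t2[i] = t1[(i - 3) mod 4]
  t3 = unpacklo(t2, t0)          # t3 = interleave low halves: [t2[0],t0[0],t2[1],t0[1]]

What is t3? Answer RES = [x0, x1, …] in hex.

→ t0 |96|9c|b2|30|
→ t1 |2c|96|98|9c|
→ t2 |96|98|9c|2c|
→ t3 |96|96|98|9c|

RES = [0x96, 0x96, 0x98, 0x9c]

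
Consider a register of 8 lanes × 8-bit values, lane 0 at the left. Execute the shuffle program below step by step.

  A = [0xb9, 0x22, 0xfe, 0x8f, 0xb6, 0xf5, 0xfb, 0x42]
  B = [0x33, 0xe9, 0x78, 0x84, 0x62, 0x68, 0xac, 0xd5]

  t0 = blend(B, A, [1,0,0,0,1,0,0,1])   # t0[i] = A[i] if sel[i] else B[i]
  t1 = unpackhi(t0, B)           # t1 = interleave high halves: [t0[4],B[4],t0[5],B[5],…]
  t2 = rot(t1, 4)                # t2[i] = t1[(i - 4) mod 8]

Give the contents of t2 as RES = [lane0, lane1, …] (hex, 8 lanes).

→ t0 |b9|e9|78|84|b6|68|ac|42|
→ t1 |b6|62|68|68|ac|ac|42|d5|
→ t2 |ac|ac|42|d5|b6|62|68|68|

RES = [0xac, 0xac, 0x42, 0xd5, 0xb6, 0x62, 0x68, 0x68]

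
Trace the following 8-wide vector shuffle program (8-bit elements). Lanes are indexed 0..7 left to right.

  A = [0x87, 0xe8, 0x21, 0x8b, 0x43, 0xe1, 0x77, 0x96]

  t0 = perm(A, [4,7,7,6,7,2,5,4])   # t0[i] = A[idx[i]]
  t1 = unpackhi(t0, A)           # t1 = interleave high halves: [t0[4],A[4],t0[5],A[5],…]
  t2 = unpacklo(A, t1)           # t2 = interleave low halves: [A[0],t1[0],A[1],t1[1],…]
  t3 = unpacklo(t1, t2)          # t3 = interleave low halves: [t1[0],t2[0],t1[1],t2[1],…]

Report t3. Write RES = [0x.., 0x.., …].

RES = [ 0x96  0x87  0x43  0x96  0x21  0xe8  0xe1  0x43 ]

→ t0 |43|96|96|77|96|21|e1|43|
→ t1 |96|43|21|e1|e1|77|43|96|
→ t2 |87|96|e8|43|21|21|8b|e1|
→ t3 |96|87|43|96|21|e8|e1|43|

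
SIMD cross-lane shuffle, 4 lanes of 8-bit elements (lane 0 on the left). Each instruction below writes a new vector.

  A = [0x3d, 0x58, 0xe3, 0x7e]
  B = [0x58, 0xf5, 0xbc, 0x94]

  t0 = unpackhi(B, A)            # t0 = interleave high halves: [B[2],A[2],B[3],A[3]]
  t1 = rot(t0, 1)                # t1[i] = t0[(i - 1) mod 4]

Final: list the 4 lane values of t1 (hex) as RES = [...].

t0 = [0xbc, 0xe3, 0x94, 0x7e]
t1 = [0x7e, 0xbc, 0xe3, 0x94]

RES = [ 0x7e  0xbc  0xe3  0x94 ]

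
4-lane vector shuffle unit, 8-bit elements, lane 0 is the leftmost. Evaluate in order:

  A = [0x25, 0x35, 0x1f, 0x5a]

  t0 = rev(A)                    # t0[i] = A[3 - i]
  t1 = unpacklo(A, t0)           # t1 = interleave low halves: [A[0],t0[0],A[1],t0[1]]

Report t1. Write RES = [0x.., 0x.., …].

  t0: 5a 1f 35 25
  t1: 25 5a 35 1f

RES = [0x25, 0x5a, 0x35, 0x1f]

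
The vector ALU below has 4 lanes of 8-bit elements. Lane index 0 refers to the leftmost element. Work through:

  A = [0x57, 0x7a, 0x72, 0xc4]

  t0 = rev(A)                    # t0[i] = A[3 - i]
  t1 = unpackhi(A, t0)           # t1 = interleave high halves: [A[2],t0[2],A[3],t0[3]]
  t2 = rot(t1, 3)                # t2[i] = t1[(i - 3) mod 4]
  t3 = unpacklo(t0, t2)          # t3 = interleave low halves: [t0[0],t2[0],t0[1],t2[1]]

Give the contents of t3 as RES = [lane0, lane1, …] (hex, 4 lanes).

RES = [0xc4, 0x7a, 0x72, 0xc4]

→ t0 |c4|72|7a|57|
→ t1 |72|7a|c4|57|
→ t2 |7a|c4|57|72|
→ t3 |c4|7a|72|c4|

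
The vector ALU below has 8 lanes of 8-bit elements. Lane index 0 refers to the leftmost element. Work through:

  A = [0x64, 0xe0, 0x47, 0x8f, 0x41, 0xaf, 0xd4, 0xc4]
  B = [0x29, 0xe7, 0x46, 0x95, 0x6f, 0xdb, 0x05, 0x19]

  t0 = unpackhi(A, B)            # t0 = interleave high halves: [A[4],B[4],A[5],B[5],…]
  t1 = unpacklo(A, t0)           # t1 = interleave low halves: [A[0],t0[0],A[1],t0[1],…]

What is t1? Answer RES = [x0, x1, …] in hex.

RES = [ 0x64  0x41  0xe0  0x6f  0x47  0xaf  0x8f  0xdb ]

→ t0 |41|6f|af|db|d4|05|c4|19|
→ t1 |64|41|e0|6f|47|af|8f|db|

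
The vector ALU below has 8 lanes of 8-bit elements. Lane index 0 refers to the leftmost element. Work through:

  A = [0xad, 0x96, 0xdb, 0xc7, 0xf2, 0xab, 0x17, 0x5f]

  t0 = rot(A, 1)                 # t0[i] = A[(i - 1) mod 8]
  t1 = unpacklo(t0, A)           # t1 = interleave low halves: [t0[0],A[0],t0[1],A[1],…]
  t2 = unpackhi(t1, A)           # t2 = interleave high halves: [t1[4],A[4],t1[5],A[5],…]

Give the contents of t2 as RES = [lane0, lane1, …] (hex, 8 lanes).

RES = [0x96, 0xf2, 0xdb, 0xab, 0xdb, 0x17, 0xc7, 0x5f]

t0 = [0x5f, 0xad, 0x96, 0xdb, 0xc7, 0xf2, 0xab, 0x17]
t1 = [0x5f, 0xad, 0xad, 0x96, 0x96, 0xdb, 0xdb, 0xc7]
t2 = [0x96, 0xf2, 0xdb, 0xab, 0xdb, 0x17, 0xc7, 0x5f]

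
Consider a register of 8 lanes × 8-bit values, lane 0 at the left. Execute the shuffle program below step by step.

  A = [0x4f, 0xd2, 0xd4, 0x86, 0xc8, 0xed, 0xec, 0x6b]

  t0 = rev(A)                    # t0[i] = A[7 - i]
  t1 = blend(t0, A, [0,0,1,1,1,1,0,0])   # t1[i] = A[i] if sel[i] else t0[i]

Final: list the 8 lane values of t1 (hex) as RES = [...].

→ t0 |6b|ec|ed|c8|86|d4|d2|4f|
→ t1 |6b|ec|d4|86|c8|ed|d2|4f|

RES = [0x6b, 0xec, 0xd4, 0x86, 0xc8, 0xed, 0xd2, 0x4f]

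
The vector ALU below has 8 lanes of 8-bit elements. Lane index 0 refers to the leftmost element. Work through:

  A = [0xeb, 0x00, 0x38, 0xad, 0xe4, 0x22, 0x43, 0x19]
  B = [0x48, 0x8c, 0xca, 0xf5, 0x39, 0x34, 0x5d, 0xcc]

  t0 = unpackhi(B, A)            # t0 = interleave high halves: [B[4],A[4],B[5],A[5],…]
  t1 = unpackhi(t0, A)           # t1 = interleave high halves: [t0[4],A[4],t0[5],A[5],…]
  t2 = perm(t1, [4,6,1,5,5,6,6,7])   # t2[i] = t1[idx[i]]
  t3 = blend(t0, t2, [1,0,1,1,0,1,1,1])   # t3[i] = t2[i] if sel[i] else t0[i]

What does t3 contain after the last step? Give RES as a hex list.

  t0: 39 e4 34 22 5d 43 cc 19
  t1: 5d e4 43 22 cc 43 19 19
  t2: cc 19 e4 43 43 19 19 19
  t3: cc e4 e4 43 5d 19 19 19

RES = [0xcc, 0xe4, 0xe4, 0x43, 0x5d, 0x19, 0x19, 0x19]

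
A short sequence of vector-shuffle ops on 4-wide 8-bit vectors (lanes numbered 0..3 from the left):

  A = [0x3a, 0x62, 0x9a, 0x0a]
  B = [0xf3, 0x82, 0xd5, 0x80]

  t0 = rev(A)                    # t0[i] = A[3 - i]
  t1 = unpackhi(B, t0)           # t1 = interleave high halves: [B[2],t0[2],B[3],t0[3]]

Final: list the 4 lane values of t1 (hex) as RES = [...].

RES = [ 0xd5  0x62  0x80  0x3a ]

  t0: 0a 9a 62 3a
  t1: d5 62 80 3a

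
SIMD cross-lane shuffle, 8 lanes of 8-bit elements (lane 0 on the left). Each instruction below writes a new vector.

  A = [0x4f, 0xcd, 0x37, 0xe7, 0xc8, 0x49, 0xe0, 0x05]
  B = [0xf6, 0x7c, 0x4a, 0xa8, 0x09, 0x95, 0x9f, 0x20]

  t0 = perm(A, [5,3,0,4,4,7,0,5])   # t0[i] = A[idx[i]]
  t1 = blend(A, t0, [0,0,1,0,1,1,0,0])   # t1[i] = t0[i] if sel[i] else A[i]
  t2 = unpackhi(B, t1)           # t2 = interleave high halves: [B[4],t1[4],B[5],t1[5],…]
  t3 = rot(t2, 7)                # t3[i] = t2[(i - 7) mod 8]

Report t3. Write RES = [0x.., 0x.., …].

t0 = [0x49, 0xe7, 0x4f, 0xc8, 0xc8, 0x05, 0x4f, 0x49]
t1 = [0x4f, 0xcd, 0x4f, 0xe7, 0xc8, 0x05, 0xe0, 0x05]
t2 = [0x09, 0xc8, 0x95, 0x05, 0x9f, 0xe0, 0x20, 0x05]
t3 = [0xc8, 0x95, 0x05, 0x9f, 0xe0, 0x20, 0x05, 0x09]

RES = [ 0xc8  0x95  0x05  0x9f  0xe0  0x20  0x05  0x09 ]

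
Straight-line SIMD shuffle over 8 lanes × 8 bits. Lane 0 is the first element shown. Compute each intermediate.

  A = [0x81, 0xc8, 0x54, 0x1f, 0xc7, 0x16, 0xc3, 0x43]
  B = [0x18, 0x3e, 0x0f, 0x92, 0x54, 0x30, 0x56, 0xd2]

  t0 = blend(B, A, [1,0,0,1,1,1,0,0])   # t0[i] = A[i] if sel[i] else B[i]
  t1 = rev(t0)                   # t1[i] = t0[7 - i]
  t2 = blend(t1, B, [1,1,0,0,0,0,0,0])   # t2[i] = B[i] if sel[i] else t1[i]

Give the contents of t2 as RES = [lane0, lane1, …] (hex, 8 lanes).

→ t0 |81|3e|0f|1f|c7|16|56|d2|
→ t1 |d2|56|16|c7|1f|0f|3e|81|
→ t2 |18|3e|16|c7|1f|0f|3e|81|

RES = [ 0x18  0x3e  0x16  0xc7  0x1f  0x0f  0x3e  0x81 ]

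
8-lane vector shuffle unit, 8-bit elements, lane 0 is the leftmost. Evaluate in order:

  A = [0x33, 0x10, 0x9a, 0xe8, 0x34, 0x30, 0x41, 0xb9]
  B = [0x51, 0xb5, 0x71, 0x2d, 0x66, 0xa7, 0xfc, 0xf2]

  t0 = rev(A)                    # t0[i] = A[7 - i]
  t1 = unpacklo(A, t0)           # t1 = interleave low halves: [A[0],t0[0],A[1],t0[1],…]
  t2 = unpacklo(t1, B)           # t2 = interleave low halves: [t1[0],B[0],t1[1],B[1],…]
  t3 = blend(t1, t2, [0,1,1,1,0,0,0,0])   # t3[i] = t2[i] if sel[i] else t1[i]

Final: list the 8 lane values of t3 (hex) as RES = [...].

→ t0 |b9|41|30|34|e8|9a|10|33|
→ t1 |33|b9|10|41|9a|30|e8|34|
→ t2 |33|51|b9|b5|10|71|41|2d|
→ t3 |33|51|b9|b5|9a|30|e8|34|

RES = [0x33, 0x51, 0xb9, 0xb5, 0x9a, 0x30, 0xe8, 0x34]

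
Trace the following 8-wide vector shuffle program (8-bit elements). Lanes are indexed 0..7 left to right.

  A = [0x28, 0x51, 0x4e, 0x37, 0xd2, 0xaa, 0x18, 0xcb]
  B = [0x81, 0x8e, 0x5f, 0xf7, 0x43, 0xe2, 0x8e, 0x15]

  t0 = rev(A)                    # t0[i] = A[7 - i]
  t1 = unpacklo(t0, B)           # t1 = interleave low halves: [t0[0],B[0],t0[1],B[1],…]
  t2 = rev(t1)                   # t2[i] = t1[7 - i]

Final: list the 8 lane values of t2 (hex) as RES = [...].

RES = [ 0xf7  0xd2  0x5f  0xaa  0x8e  0x18  0x81  0xcb ]

→ t0 |cb|18|aa|d2|37|4e|51|28|
→ t1 |cb|81|18|8e|aa|5f|d2|f7|
→ t2 |f7|d2|5f|aa|8e|18|81|cb|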